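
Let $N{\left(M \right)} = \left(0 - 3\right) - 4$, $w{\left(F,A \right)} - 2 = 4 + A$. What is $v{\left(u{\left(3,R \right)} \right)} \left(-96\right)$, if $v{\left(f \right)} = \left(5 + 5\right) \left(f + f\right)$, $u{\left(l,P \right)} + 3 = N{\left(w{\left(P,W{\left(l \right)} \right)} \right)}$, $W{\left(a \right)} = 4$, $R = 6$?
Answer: $19200$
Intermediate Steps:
$w{\left(F,A \right)} = 6 + A$ ($w{\left(F,A \right)} = 2 + \left(4 + A\right) = 6 + A$)
$N{\left(M \right)} = -7$ ($N{\left(M \right)} = -3 - 4 = -7$)
$u{\left(l,P \right)} = -10$ ($u{\left(l,P \right)} = -3 - 7 = -10$)
$v{\left(f \right)} = 20 f$ ($v{\left(f \right)} = 10 \cdot 2 f = 20 f$)
$v{\left(u{\left(3,R \right)} \right)} \left(-96\right) = 20 \left(-10\right) \left(-96\right) = \left(-200\right) \left(-96\right) = 19200$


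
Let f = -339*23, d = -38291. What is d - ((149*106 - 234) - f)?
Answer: -61648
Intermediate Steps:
f = -7797
d - ((149*106 - 234) - f) = -38291 - ((149*106 - 234) - 1*(-7797)) = -38291 - ((15794 - 234) + 7797) = -38291 - (15560 + 7797) = -38291 - 1*23357 = -38291 - 23357 = -61648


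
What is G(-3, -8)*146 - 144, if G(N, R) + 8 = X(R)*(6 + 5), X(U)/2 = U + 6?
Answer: -7736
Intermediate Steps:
X(U) = 12 + 2*U (X(U) = 2*(U + 6) = 2*(6 + U) = 12 + 2*U)
G(N, R) = 124 + 22*R (G(N, R) = -8 + (12 + 2*R)*(6 + 5) = -8 + (12 + 2*R)*11 = -8 + (132 + 22*R) = 124 + 22*R)
G(-3, -8)*146 - 144 = (124 + 22*(-8))*146 - 144 = (124 - 176)*146 - 144 = -52*146 - 144 = -7592 - 144 = -7736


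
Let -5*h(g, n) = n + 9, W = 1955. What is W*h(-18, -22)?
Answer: 5083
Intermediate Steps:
h(g, n) = -9/5 - n/5 (h(g, n) = -(n + 9)/5 = -(9 + n)/5 = -9/5 - n/5)
W*h(-18, -22) = 1955*(-9/5 - ⅕*(-22)) = 1955*(-9/5 + 22/5) = 1955*(13/5) = 5083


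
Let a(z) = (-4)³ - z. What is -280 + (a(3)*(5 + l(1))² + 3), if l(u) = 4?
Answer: -5704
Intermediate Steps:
a(z) = -64 - z
-280 + (a(3)*(5 + l(1))² + 3) = -280 + ((-64 - 1*3)*(5 + 4)² + 3) = -280 + ((-64 - 3)*9² + 3) = -280 + (-67*81 + 3) = -280 + (-5427 + 3) = -280 - 5424 = -5704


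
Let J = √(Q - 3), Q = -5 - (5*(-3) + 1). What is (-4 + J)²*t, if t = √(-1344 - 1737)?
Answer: I*√3081*(4 - √6)² ≈ 133.44*I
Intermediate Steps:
t = I*√3081 (t = √(-3081) = I*√3081 ≈ 55.507*I)
Q = 9 (Q = -5 - (-15 + 1) = -5 - 1*(-14) = -5 + 14 = 9)
J = √6 (J = √(9 - 3) = √6 ≈ 2.4495)
(-4 + J)²*t = (-4 + √6)²*(I*√3081) = I*√3081*(-4 + √6)²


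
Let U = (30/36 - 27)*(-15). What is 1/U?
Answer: 2/785 ≈ 0.0025478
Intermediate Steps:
U = 785/2 (U = (30*(1/36) - 27)*(-15) = (⅚ - 27)*(-15) = -157/6*(-15) = 785/2 ≈ 392.50)
1/U = 1/(785/2) = 2/785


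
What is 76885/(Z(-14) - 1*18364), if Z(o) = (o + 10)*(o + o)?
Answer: -76885/18252 ≈ -4.2124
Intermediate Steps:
Z(o) = 2*o*(10 + o) (Z(o) = (10 + o)*(2*o) = 2*o*(10 + o))
76885/(Z(-14) - 1*18364) = 76885/(2*(-14)*(10 - 14) - 1*18364) = 76885/(2*(-14)*(-4) - 18364) = 76885/(112 - 18364) = 76885/(-18252) = 76885*(-1/18252) = -76885/18252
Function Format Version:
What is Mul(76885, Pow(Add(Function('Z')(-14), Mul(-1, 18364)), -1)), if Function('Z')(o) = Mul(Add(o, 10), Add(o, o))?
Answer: Rational(-76885, 18252) ≈ -4.2124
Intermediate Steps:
Function('Z')(o) = Mul(2, o, Add(10, o)) (Function('Z')(o) = Mul(Add(10, o), Mul(2, o)) = Mul(2, o, Add(10, o)))
Mul(76885, Pow(Add(Function('Z')(-14), Mul(-1, 18364)), -1)) = Mul(76885, Pow(Add(Mul(2, -14, Add(10, -14)), Mul(-1, 18364)), -1)) = Mul(76885, Pow(Add(Mul(2, -14, -4), -18364), -1)) = Mul(76885, Pow(Add(112, -18364), -1)) = Mul(76885, Pow(-18252, -1)) = Mul(76885, Rational(-1, 18252)) = Rational(-76885, 18252)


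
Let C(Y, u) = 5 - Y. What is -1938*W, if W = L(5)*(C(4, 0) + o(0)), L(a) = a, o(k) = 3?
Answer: -38760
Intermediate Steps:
W = 20 (W = 5*((5 - 1*4) + 3) = 5*((5 - 4) + 3) = 5*(1 + 3) = 5*4 = 20)
-1938*W = -1938*20 = -38760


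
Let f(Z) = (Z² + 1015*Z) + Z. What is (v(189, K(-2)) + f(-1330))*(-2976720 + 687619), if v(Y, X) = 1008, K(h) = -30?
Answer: -958281773428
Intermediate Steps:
f(Z) = Z² + 1016*Z
(v(189, K(-2)) + f(-1330))*(-2976720 + 687619) = (1008 - 1330*(1016 - 1330))*(-2976720 + 687619) = (1008 - 1330*(-314))*(-2289101) = (1008 + 417620)*(-2289101) = 418628*(-2289101) = -958281773428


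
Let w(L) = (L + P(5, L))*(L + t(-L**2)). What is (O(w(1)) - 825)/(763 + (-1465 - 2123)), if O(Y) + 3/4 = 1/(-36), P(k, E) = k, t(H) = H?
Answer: 7432/25425 ≈ 0.29231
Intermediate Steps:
w(L) = (5 + L)*(L - L**2) (w(L) = (L + 5)*(L - L**2) = (5 + L)*(L - L**2))
O(Y) = -7/9 (O(Y) = -3/4 + 1/(-36) = -3/4 - 1/36 = -7/9)
(O(w(1)) - 825)/(763 + (-1465 - 2123)) = (-7/9 - 825)/(763 + (-1465 - 2123)) = -7432/(9*(763 - 3588)) = -7432/9/(-2825) = -7432/9*(-1/2825) = 7432/25425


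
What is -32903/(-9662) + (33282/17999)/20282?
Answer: 6005874930019/1763584173658 ≈ 3.4055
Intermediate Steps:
-32903/(-9662) + (33282/17999)/20282 = -32903*(-1/9662) + (33282*(1/17999))*(1/20282) = 32903/9662 + (33282/17999)*(1/20282) = 32903/9662 + 16641/182527859 = 6005874930019/1763584173658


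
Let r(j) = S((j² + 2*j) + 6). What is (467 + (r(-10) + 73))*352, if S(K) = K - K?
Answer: 190080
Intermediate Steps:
S(K) = 0
r(j) = 0
(467 + (r(-10) + 73))*352 = (467 + (0 + 73))*352 = (467 + 73)*352 = 540*352 = 190080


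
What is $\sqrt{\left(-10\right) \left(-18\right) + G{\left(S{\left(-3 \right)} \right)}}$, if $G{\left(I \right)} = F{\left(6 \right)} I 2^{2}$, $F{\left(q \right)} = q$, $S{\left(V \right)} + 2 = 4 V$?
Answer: $2 i \sqrt{39} \approx 12.49 i$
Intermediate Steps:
$S{\left(V \right)} = -2 + 4 V$
$G{\left(I \right)} = 24 I$ ($G{\left(I \right)} = 6 I 2^{2} = 6 I 4 = 24 I$)
$\sqrt{\left(-10\right) \left(-18\right) + G{\left(S{\left(-3 \right)} \right)}} = \sqrt{\left(-10\right) \left(-18\right) + 24 \left(-2 + 4 \left(-3\right)\right)} = \sqrt{180 + 24 \left(-2 - 12\right)} = \sqrt{180 + 24 \left(-14\right)} = \sqrt{180 - 336} = \sqrt{-156} = 2 i \sqrt{39}$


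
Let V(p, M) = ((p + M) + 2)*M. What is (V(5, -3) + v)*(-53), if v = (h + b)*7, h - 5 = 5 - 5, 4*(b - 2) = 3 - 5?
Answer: -3551/2 ≈ -1775.5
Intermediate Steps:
b = 3/2 (b = 2 + (3 - 5)/4 = 2 + (¼)*(-2) = 2 - ½ = 3/2 ≈ 1.5000)
h = 5 (h = 5 + (5 - 5) = 5 + 0 = 5)
v = 91/2 (v = (5 + 3/2)*7 = (13/2)*7 = 91/2 ≈ 45.500)
V(p, M) = M*(2 + M + p) (V(p, M) = ((M + p) + 2)*M = (2 + M + p)*M = M*(2 + M + p))
(V(5, -3) + v)*(-53) = (-3*(2 - 3 + 5) + 91/2)*(-53) = (-3*4 + 91/2)*(-53) = (-12 + 91/2)*(-53) = (67/2)*(-53) = -3551/2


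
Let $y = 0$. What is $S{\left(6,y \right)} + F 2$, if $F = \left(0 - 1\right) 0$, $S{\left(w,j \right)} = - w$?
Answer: $-6$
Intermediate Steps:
$F = 0$ ($F = \left(-1\right) 0 = 0$)
$S{\left(6,y \right)} + F 2 = \left(-1\right) 6 + 0 \cdot 2 = -6 + 0 = -6$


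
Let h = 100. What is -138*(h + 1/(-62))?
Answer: -427731/31 ≈ -13798.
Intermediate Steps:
-138*(h + 1/(-62)) = -138*(100 + 1/(-62)) = -138*(100 - 1/62) = -138*6199/62 = -427731/31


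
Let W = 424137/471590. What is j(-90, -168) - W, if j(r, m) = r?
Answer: -6123891/67370 ≈ -90.899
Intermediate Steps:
W = 60591/67370 (W = 424137*(1/471590) = 60591/67370 ≈ 0.89938)
j(-90, -168) - W = -90 - 1*60591/67370 = -90 - 60591/67370 = -6123891/67370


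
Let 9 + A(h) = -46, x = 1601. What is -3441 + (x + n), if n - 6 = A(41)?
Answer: -1889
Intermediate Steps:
A(h) = -55 (A(h) = -9 - 46 = -55)
n = -49 (n = 6 - 55 = -49)
-3441 + (x + n) = -3441 + (1601 - 49) = -3441 + 1552 = -1889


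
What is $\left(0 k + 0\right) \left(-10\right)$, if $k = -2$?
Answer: $0$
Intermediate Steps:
$\left(0 k + 0\right) \left(-10\right) = \left(0 \left(-2\right) + 0\right) \left(-10\right) = \left(0 + 0\right) \left(-10\right) = 0 \left(-10\right) = 0$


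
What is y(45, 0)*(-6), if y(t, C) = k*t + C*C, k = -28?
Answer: 7560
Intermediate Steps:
y(t, C) = C² - 28*t (y(t, C) = -28*t + C*C = -28*t + C² = C² - 28*t)
y(45, 0)*(-6) = (0² - 28*45)*(-6) = (0 - 1260)*(-6) = -1260*(-6) = 7560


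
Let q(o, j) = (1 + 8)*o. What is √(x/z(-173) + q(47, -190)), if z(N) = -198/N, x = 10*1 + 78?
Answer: √4499/3 ≈ 22.358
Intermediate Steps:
x = 88 (x = 10 + 78 = 88)
q(o, j) = 9*o
√(x/z(-173) + q(47, -190)) = √(88/((-198/(-173))) + 9*47) = √(88/((-198*(-1/173))) + 423) = √(88/(198/173) + 423) = √(88*(173/198) + 423) = √(692/9 + 423) = √(4499/9) = √4499/3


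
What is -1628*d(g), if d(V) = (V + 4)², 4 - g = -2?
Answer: -162800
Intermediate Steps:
g = 6 (g = 4 - 1*(-2) = 4 + 2 = 6)
d(V) = (4 + V)²
-1628*d(g) = -1628*(4 + 6)² = -1628*10² = -1628*100 = -162800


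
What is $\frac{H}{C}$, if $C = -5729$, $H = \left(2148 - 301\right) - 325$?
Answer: $- \frac{1522}{5729} \approx -0.26567$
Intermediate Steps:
$H = 1522$ ($H = \left(2148 - 301\right) - 325 = 1847 - 325 = 1522$)
$\frac{H}{C} = \frac{1522}{-5729} = 1522 \left(- \frac{1}{5729}\right) = - \frac{1522}{5729}$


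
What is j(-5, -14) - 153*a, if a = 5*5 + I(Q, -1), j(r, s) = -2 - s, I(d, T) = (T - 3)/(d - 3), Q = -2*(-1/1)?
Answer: -4425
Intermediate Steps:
Q = 2 (Q = -2/((-2*1/2)) = -2/(-1) = -2*(-1) = 2)
I(d, T) = (-3 + T)/(-3 + d)
a = 29 (a = 5*5 + (-3 - 1)/(-3 + 2) = 25 - 4/(-1) = 25 - 1*(-4) = 25 + 4 = 29)
j(-5, -14) - 153*a = (-2 - 1*(-14)) - 153*29 = (-2 + 14) - 4437 = 12 - 4437 = -4425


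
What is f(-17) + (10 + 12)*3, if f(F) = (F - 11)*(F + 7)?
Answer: 346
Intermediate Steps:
f(F) = (-11 + F)*(7 + F)
f(-17) + (10 + 12)*3 = (-77 + (-17)² - 4*(-17)) + (10 + 12)*3 = (-77 + 289 + 68) + 22*3 = 280 + 66 = 346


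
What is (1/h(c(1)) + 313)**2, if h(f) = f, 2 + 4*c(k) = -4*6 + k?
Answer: 61168041/625 ≈ 97869.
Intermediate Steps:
c(k) = -13/2 + k/4 (c(k) = -1/2 + (-4*6 + k)/4 = -1/2 + (-24 + k)/4 = -1/2 + (-6 + k/4) = -13/2 + k/4)
(1/h(c(1)) + 313)**2 = (1/(-13/2 + (1/4)*1) + 313)**2 = (1/(-13/2 + 1/4) + 313)**2 = (1/(-25/4) + 313)**2 = (-4/25 + 313)**2 = (7821/25)**2 = 61168041/625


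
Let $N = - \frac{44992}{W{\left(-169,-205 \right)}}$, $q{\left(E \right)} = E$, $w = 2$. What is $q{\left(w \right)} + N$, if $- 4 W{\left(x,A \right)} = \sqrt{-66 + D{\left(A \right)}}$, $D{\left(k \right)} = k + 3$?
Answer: $2 - \frac{89984 i \sqrt{67}}{67} \approx 2.0 - 10993.0 i$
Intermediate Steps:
$D{\left(k \right)} = 3 + k$
$W{\left(x,A \right)} = - \frac{\sqrt{-63 + A}}{4}$ ($W{\left(x,A \right)} = - \frac{\sqrt{-66 + \left(3 + A\right)}}{4} = - \frac{\sqrt{-63 + A}}{4}$)
$N = - \frac{89984 i \sqrt{67}}{67}$ ($N = - \frac{44992}{\left(- \frac{1}{4}\right) \sqrt{-63 - 205}} = - \frac{44992}{\left(- \frac{1}{4}\right) \sqrt{-268}} = - \frac{44992}{\left(- \frac{1}{4}\right) 2 i \sqrt{67}} = - \frac{44992}{\left(- \frac{1}{2}\right) i \sqrt{67}} = - 44992 \frac{2 i \sqrt{67}}{67} = - \frac{89984 i \sqrt{67}}{67} \approx - 10993.0 i$)
$q{\left(w \right)} + N = 2 - \frac{89984 i \sqrt{67}}{67}$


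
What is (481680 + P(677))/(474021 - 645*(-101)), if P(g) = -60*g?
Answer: 73510/89861 ≈ 0.81804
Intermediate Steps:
(481680 + P(677))/(474021 - 645*(-101)) = (481680 - 60*677)/(474021 - 645*(-101)) = (481680 - 40620)/(474021 + 65145) = 441060/539166 = 441060*(1/539166) = 73510/89861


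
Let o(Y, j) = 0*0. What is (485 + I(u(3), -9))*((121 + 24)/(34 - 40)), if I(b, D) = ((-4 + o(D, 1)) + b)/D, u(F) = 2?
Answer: -633215/54 ≈ -11726.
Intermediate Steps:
o(Y, j) = 0
I(b, D) = (-4 + b)/D (I(b, D) = ((-4 + 0) + b)/D = (-4 + b)/D)
(485 + I(u(3), -9))*((121 + 24)/(34 - 40)) = (485 + (-4 + 2)/(-9))*((121 + 24)/(34 - 40)) = (485 - 1/9*(-2))*(145/(-6)) = (485 + 2/9)*(145*(-1/6)) = (4367/9)*(-145/6) = -633215/54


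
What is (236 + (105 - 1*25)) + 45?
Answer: 361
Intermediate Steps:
(236 + (105 - 1*25)) + 45 = (236 + (105 - 25)) + 45 = (236 + 80) + 45 = 316 + 45 = 361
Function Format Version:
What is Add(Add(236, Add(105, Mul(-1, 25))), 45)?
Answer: 361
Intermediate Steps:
Add(Add(236, Add(105, Mul(-1, 25))), 45) = Add(Add(236, Add(105, -25)), 45) = Add(Add(236, 80), 45) = Add(316, 45) = 361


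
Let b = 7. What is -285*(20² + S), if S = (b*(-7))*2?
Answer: -86070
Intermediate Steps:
S = -98 (S = (7*(-7))*2 = -49*2 = -98)
-285*(20² + S) = -285*(20² - 98) = -285*(400 - 98) = -285*302 = -86070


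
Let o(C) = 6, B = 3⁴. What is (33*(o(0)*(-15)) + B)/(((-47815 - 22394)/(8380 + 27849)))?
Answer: 11629509/7801 ≈ 1490.8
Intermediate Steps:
B = 81
(33*(o(0)*(-15)) + B)/(((-47815 - 22394)/(8380 + 27849))) = (33*(6*(-15)) + 81)/(((-47815 - 22394)/(8380 + 27849))) = (33*(-90) + 81)/((-70209/36229)) = (-2970 + 81)/((-70209*1/36229)) = -2889/(-70209/36229) = -2889*(-36229/70209) = 11629509/7801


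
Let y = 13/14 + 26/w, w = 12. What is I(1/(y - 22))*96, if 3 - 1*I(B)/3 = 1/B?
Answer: 44160/7 ≈ 6308.6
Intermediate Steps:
y = 65/21 (y = 13/14 + 26/12 = 13*(1/14) + 26*(1/12) = 13/14 + 13/6 = 65/21 ≈ 3.0952)
I(B) = 9 - 3/B
I(1/(y - 22))*96 = (9 - 3/(1/(65/21 - 22)))*96 = (9 - 3/(1/(-397/21)))*96 = (9 - 3/(-21/397))*96 = (9 - 3*(-397/21))*96 = (9 + 397/7)*96 = (460/7)*96 = 44160/7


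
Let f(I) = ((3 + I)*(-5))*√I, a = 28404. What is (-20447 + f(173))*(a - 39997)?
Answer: 237042071 + 10201840*√173 ≈ 3.7123e+8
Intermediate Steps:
f(I) = √I*(-15 - 5*I) (f(I) = (-15 - 5*I)*√I = √I*(-15 - 5*I))
(-20447 + f(173))*(a - 39997) = (-20447 + 5*√173*(-3 - 1*173))*(28404 - 39997) = (-20447 + 5*√173*(-3 - 173))*(-11593) = (-20447 + 5*√173*(-176))*(-11593) = (-20447 - 880*√173)*(-11593) = 237042071 + 10201840*√173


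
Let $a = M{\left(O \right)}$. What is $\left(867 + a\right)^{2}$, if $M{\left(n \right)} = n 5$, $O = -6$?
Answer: $700569$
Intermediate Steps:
$M{\left(n \right)} = 5 n$
$a = -30$ ($a = 5 \left(-6\right) = -30$)
$\left(867 + a\right)^{2} = \left(867 - 30\right)^{2} = 837^{2} = 700569$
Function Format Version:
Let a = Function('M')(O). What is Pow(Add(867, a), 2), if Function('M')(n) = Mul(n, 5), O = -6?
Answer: 700569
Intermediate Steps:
Function('M')(n) = Mul(5, n)
a = -30 (a = Mul(5, -6) = -30)
Pow(Add(867, a), 2) = Pow(Add(867, -30), 2) = Pow(837, 2) = 700569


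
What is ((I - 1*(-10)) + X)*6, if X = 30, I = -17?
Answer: 138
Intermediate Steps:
((I - 1*(-10)) + X)*6 = ((-17 - 1*(-10)) + 30)*6 = ((-17 + 10) + 30)*6 = (-7 + 30)*6 = 23*6 = 138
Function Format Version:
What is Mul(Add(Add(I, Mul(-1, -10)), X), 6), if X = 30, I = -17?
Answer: 138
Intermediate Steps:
Mul(Add(Add(I, Mul(-1, -10)), X), 6) = Mul(Add(Add(-17, Mul(-1, -10)), 30), 6) = Mul(Add(Add(-17, 10), 30), 6) = Mul(Add(-7, 30), 6) = Mul(23, 6) = 138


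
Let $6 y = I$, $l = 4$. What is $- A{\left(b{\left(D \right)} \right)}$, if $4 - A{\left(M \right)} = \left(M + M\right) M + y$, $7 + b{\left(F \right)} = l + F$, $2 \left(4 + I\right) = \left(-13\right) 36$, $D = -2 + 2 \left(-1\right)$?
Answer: $\frac{163}{3} \approx 54.333$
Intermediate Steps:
$D = -4$ ($D = -2 - 2 = -4$)
$I = -238$ ($I = -4 + \frac{\left(-13\right) 36}{2} = -4 + \frac{1}{2} \left(-468\right) = -4 - 234 = -238$)
$b{\left(F \right)} = -3 + F$ ($b{\left(F \right)} = -7 + \left(4 + F\right) = -3 + F$)
$y = - \frac{119}{3}$ ($y = \frac{1}{6} \left(-238\right) = - \frac{119}{3} \approx -39.667$)
$A{\left(M \right)} = \frac{131}{3} - 2 M^{2}$ ($A{\left(M \right)} = 4 - \left(\left(M + M\right) M - \frac{119}{3}\right) = 4 - \left(2 M M - \frac{119}{3}\right) = 4 - \left(2 M^{2} - \frac{119}{3}\right) = 4 - \left(- \frac{119}{3} + 2 M^{2}\right) = \frac{131}{3} - 2 M^{2}$)
$- A{\left(b{\left(D \right)} \right)} = - (\frac{131}{3} - 2 \left(-3 - 4\right)^{2}) = - (\frac{131}{3} - 2 \left(-7\right)^{2}) = - (\frac{131}{3} - 98) = \left(-1\right) \left(- \frac{163}{3}\right) = \frac{163}{3}$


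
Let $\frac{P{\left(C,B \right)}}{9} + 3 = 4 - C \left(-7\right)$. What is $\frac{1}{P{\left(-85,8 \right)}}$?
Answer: $- \frac{1}{5346} \approx -0.00018706$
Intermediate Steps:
$P{\left(C,B \right)} = 9 + 63 C$ ($P{\left(C,B \right)} = -27 + 9 \left(4 - C \left(-7\right)\right) = -27 + 9 \left(4 - - 7 C\right) = -27 + 9 \left(4 + 7 C\right) = -27 + \left(36 + 63 C\right) = 9 + 63 C$)
$\frac{1}{P{\left(-85,8 \right)}} = \frac{1}{9 + 63 \left(-85\right)} = \frac{1}{9 - 5355} = \frac{1}{-5346} = - \frac{1}{5346}$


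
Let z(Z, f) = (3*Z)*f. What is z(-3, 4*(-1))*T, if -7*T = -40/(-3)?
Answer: -480/7 ≈ -68.571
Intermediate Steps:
z(Z, f) = 3*Z*f
T = -40/21 (T = -(-40)/(7*(-3)) = -(-40)*(-1)/(7*3) = -⅐*40/3 = -40/21 ≈ -1.9048)
z(-3, 4*(-1))*T = (3*(-3)*(4*(-1)))*(-40/21) = (3*(-3)*(-4))*(-40/21) = 36*(-40/21) = -480/7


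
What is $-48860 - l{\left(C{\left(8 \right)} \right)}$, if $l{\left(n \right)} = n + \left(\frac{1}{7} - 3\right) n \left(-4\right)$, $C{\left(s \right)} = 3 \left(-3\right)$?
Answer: $- \frac{341237}{7} \approx -48748.0$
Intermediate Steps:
$C{\left(s \right)} = -9$
$l{\left(n \right)} = \frac{87 n}{7}$ ($l{\left(n \right)} = n + \left(\frac{1}{7} - 3\right) \left(- 4 n\right) = n - \frac{20 \left(- 4 n\right)}{7} = n + \frac{80 n}{7} = \frac{87 n}{7}$)
$-48860 - l{\left(C{\left(8 \right)} \right)} = -48860 - \frac{87}{7} \left(-9\right) = -48860 - - \frac{783}{7} = -48860 + \frac{783}{7} = - \frac{341237}{7}$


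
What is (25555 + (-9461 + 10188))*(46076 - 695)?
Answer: 1192703442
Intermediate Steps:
(25555 + (-9461 + 10188))*(46076 - 695) = (25555 + 727)*45381 = 26282*45381 = 1192703442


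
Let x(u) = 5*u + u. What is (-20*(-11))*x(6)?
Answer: 7920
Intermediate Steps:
x(u) = 6*u
(-20*(-11))*x(6) = (-20*(-11))*(6*6) = 220*36 = 7920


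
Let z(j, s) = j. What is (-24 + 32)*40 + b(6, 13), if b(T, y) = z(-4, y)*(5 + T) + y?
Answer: 289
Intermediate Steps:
b(T, y) = -20 + y - 4*T (b(T, y) = -4*(5 + T) + y = (-20 - 4*T) + y = -20 + y - 4*T)
(-24 + 32)*40 + b(6, 13) = (-24 + 32)*40 + (-20 + 13 - 4*6) = 8*40 + (-20 + 13 - 24) = 320 - 31 = 289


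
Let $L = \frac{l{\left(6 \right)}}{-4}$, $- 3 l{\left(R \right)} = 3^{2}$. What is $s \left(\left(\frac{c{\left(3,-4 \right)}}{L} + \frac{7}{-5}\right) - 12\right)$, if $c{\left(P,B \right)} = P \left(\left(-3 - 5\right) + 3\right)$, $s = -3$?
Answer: $\frac{501}{5} \approx 100.2$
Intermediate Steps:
$l{\left(R \right)} = -3$ ($l{\left(R \right)} = - \frac{3^{2}}{3} = \left(- \frac{1}{3}\right) 9 = -3$)
$c{\left(P,B \right)} = - 5 P$ ($c{\left(P,B \right)} = P \left(\left(-3 - 5\right) + 3\right) = P \left(-8 + 3\right) = P \left(-5\right) = - 5 P$)
$L = \frac{3}{4}$ ($L = - \frac{3}{-4} = \left(-3\right) \left(- \frac{1}{4}\right) = \frac{3}{4} \approx 0.75$)
$s \left(\left(\frac{c{\left(3,-4 \right)}}{L} + \frac{7}{-5}\right) - 12\right) = - 3 \left(\left(\frac{\left(-5\right) 3}{\frac{3}{4}} + \frac{7}{-5}\right) - 12\right) = - 3 \left(\left(\left(-15\right) \frac{4}{3} + 7 \left(- \frac{1}{5}\right)\right) - 12\right) = - 3 \left(\left(-20 - \frac{7}{5}\right) - 12\right) = - 3 \left(- \frac{107}{5} - 12\right) = \left(-3\right) \left(- \frac{167}{5}\right) = \frac{501}{5}$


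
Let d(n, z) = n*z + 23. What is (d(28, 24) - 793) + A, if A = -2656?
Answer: -2754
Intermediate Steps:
d(n, z) = 23 + n*z
(d(28, 24) - 793) + A = ((23 + 28*24) - 793) - 2656 = ((23 + 672) - 793) - 2656 = (695 - 793) - 2656 = -98 - 2656 = -2754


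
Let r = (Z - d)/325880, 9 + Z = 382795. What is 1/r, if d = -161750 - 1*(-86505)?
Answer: 325880/458031 ≈ 0.71148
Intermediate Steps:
Z = 382786 (Z = -9 + 382795 = 382786)
d = -75245 (d = -161750 + 86505 = -75245)
r = 458031/325880 (r = (382786 - 1*(-75245))/325880 = (382786 + 75245)*(1/325880) = 458031*(1/325880) = 458031/325880 ≈ 1.4055)
1/r = 1/(458031/325880) = 325880/458031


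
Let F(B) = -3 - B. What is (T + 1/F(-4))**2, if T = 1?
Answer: 4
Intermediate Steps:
(T + 1/F(-4))**2 = (1 + 1/(-3 - 1*(-4)))**2 = (1 + 1/(-3 + 4))**2 = (1 + 1/1)**2 = (1 + 1*1)**2 = (1 + 1)**2 = 2**2 = 4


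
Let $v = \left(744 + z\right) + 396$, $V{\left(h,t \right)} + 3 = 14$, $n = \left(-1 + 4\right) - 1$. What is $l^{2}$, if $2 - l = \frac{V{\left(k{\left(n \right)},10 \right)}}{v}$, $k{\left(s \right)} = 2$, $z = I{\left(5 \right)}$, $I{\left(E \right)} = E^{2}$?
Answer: $\frac{5377761}{1357225} \approx 3.9623$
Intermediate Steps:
$n = 2$ ($n = 3 - 1 = 2$)
$z = 25$ ($z = 5^{2} = 25$)
$V{\left(h,t \right)} = 11$ ($V{\left(h,t \right)} = -3 + 14 = 11$)
$v = 1165$ ($v = \left(744 + 25\right) + 396 = 769 + 396 = 1165$)
$l = \frac{2319}{1165}$ ($l = 2 - \frac{11}{1165} = \frac{2319}{1165} \approx 1.9906$)
$l^{2} = \left(\frac{2319}{1165}\right)^{2} = \frac{5377761}{1357225}$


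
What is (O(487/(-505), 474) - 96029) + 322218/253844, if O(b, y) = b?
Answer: -362059869627/3770330 ≈ -96029.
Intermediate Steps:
(O(487/(-505), 474) - 96029) + 322218/253844 = (487/(-505) - 96029) + 322218/253844 = (487*(-1/505) - 96029) + 322218*(1/253844) = (-487/505 - 96029) + 9477/7466 = -48495132/505 + 9477/7466 = -362059869627/3770330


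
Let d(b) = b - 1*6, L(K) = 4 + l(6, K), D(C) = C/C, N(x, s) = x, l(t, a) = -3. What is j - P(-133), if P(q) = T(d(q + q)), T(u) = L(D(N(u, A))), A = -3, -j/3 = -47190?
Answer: 141569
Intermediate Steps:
j = 141570 (j = -3*(-47190) = 141570)
D(C) = 1
L(K) = 1 (L(K) = 4 - 3 = 1)
d(b) = -6 + b (d(b) = b - 6 = -6 + b)
T(u) = 1
P(q) = 1
j - P(-133) = 141570 - 1*1 = 141570 - 1 = 141569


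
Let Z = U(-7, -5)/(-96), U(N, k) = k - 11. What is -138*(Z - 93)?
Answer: 12811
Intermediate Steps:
U(N, k) = -11 + k
Z = 1/6 (Z = (-11 - 5)/(-96) = -16*(-1/96) = 1/6 ≈ 0.16667)
-138*(Z - 93) = -138*(1/6 - 93) = -138*(-557/6) = 12811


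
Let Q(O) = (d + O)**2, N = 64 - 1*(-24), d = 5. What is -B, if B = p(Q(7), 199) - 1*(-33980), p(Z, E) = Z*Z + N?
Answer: -54804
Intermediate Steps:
N = 88 (N = 64 + 24 = 88)
Q(O) = (5 + O)**2
p(Z, E) = 88 + Z**2 (p(Z, E) = Z*Z + 88 = Z**2 + 88 = 88 + Z**2)
B = 54804 (B = (88 + ((5 + 7)**2)**2) - 1*(-33980) = (88 + (12**2)**2) + 33980 = (88 + 144**2) + 33980 = (88 + 20736) + 33980 = 20824 + 33980 = 54804)
-B = -1*54804 = -54804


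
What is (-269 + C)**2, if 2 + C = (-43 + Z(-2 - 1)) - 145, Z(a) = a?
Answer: 213444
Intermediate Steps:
C = -193 (C = -2 + ((-43 + (-2 - 1)) - 145) = -2 + ((-43 - 3) - 145) = -2 + (-46 - 145) = -2 - 191 = -193)
(-269 + C)**2 = (-269 - 193)**2 = (-462)**2 = 213444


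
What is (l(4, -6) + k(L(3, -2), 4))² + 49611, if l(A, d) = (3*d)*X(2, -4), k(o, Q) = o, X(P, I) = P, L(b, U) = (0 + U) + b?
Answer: 50836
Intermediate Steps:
L(b, U) = U + b
l(A, d) = 6*d (l(A, d) = (3*d)*2 = 6*d)
(l(4, -6) + k(L(3, -2), 4))² + 49611 = (6*(-6) + (-2 + 3))² + 49611 = (-36 + 1)² + 49611 = (-35)² + 49611 = 1225 + 49611 = 50836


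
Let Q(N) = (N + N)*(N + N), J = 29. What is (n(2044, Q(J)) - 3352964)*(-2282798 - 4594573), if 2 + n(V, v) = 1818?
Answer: 23047088071908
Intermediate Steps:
Q(N) = 4*N² (Q(N) = (2*N)*(2*N) = 4*N²)
n(V, v) = 1816 (n(V, v) = -2 + 1818 = 1816)
(n(2044, Q(J)) - 3352964)*(-2282798 - 4594573) = (1816 - 3352964)*(-2282798 - 4594573) = -3351148*(-6877371) = 23047088071908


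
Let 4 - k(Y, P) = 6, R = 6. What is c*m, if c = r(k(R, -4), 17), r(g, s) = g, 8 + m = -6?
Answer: 28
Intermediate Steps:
k(Y, P) = -2 (k(Y, P) = 4 - 1*6 = 4 - 6 = -2)
m = -14 (m = -8 - 6 = -14)
c = -2
c*m = -2*(-14) = 28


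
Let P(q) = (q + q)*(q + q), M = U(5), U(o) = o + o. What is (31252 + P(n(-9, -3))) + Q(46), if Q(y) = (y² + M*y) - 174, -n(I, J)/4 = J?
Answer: 34230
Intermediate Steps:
U(o) = 2*o
M = 10 (M = 2*5 = 10)
n(I, J) = -4*J
Q(y) = -174 + y² + 10*y (Q(y) = (y² + 10*y) - 174 = -174 + y² + 10*y)
P(q) = 4*q² (P(q) = (2*q)*(2*q) = 4*q²)
(31252 + P(n(-9, -3))) + Q(46) = (31252 + 4*(-4*(-3))²) + (-174 + 46² + 10*46) = (31252 + 4*12²) + (-174 + 2116 + 460) = (31252 + 4*144) + 2402 = (31252 + 576) + 2402 = 31828 + 2402 = 34230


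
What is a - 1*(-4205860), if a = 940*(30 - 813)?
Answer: 3469840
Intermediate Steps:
a = -736020 (a = 940*(-783) = -736020)
a - 1*(-4205860) = -736020 - 1*(-4205860) = -736020 + 4205860 = 3469840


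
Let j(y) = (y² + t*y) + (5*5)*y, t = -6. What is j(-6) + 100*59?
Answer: 5822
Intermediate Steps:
j(y) = y² + 19*y (j(y) = (y² - 6*y) + (5*5)*y = (y² - 6*y) + 25*y = y² + 19*y)
j(-6) + 100*59 = -6*(19 - 6) + 100*59 = -6*13 + 5900 = -78 + 5900 = 5822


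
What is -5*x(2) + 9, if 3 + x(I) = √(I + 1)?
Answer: 24 - 5*√3 ≈ 15.340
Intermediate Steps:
x(I) = -3 + √(1 + I) (x(I) = -3 + √(I + 1) = -3 + √(1 + I))
-5*x(2) + 9 = -5*(-3 + √(1 + 2)) + 9 = -5*(-3 + √3) + 9 = (15 - 5*√3) + 9 = 24 - 5*√3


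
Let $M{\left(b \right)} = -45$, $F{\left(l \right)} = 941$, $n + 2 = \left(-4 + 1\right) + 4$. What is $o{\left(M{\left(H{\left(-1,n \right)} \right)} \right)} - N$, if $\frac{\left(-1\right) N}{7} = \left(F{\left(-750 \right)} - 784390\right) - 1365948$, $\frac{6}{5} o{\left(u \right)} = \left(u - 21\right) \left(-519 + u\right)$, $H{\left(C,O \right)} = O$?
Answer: $-15014759$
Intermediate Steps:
$n = -1$ ($n = -2 + \left(\left(-4 + 1\right) + 4\right) = -2 + \left(-3 + 4\right) = -2 + 1 = -1$)
$o{\left(u \right)} = \frac{5 \left(-519 + u\right) \left(-21 + u\right)}{6}$ ($o{\left(u \right)} = \frac{5 \left(u - 21\right) \left(-519 + u\right)}{6} = \frac{5 \left(-21 + u\right) \left(-519 + u\right)}{6} = \frac{5 \left(-519 + u\right) \left(-21 + u\right)}{6}$)
$N = 15045779$ ($N = - 7 \left(\left(941 - 784390\right) - 1365948\right) = - 7 \left(-783449 - 1365948\right) = \left(-7\right) \left(-2149397\right) = 15045779$)
$o{\left(M{\left(H{\left(-1,n \right)} \right)} \right)} - N = \left(\frac{18165}{2} - -20250 + \frac{5 \left(-45\right)^{2}}{6}\right) - 15045779 = \left(\frac{18165}{2} + 20250 + \frac{5}{6} \cdot 2025\right) - 15045779 = \left(\frac{18165}{2} + 20250 + \frac{3375}{2}\right) - 15045779 = 31020 - 15045779 = -15014759$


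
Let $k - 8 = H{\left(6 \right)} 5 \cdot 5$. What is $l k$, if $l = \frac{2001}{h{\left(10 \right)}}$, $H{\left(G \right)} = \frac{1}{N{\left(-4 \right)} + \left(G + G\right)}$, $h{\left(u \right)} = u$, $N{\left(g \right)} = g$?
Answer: $\frac{178089}{80} \approx 2226.1$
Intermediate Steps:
$H{\left(G \right)} = \frac{1}{-4 + 2 G}$ ($H{\left(G \right)} = \frac{1}{-4 + \left(G + G\right)} = \frac{1}{-4 + 2 G}$)
$k = \frac{89}{8}$ ($k = 8 + \frac{1}{2 \left(-2 + 6\right)} 5 \cdot 5 = 8 + \frac{1}{2 \cdot 4} \cdot 5 \cdot 5 = 8 + \frac{1}{2} \cdot \frac{1}{4} \cdot 5 \cdot 5 = 8 + \frac{1}{8} \cdot 5 \cdot 5 = 8 + \frac{5}{8} \cdot 5 = 8 + \frac{25}{8} = \frac{89}{8} \approx 11.125$)
$l = \frac{2001}{10} \approx 200.1$
$l k = \frac{2001}{10} \cdot \frac{89}{8} = \frac{178089}{80}$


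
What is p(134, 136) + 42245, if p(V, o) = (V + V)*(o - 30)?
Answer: 70653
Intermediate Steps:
p(V, o) = 2*V*(-30 + o) (p(V, o) = (2*V)*(-30 + o) = 2*V*(-30 + o))
p(134, 136) + 42245 = 2*134*(-30 + 136) + 42245 = 2*134*106 + 42245 = 28408 + 42245 = 70653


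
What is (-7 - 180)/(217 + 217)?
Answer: -187/434 ≈ -0.43088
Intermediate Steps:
(-7 - 180)/(217 + 217) = -187/434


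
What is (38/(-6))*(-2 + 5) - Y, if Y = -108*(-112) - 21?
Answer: -12094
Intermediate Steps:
Y = 12075 (Y = 12096 - 21 = 12075)
(38/(-6))*(-2 + 5) - Y = (38/(-6))*(-2 + 5) - 1*12075 = (38*(-⅙))*3 - 12075 = -19/3*3 - 12075 = -19 - 12075 = -12094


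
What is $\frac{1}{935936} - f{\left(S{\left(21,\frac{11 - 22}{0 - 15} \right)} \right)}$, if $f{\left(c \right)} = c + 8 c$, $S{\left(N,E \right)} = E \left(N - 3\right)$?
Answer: $- \frac{555945979}{4679680} \approx -118.8$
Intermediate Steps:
$S{\left(N,E \right)} = E \left(-3 + N\right)$
$f{\left(c \right)} = 9 c$
$\frac{1}{935936} - f{\left(S{\left(21,\frac{11 - 22}{0 - 15} \right)} \right)} = \frac{1}{935936} - 9 \frac{11 - 22}{0 - 15} \left(-3 + 21\right) = \frac{1}{935936} - 9 - \frac{11}{-15} \cdot 18 = \frac{1}{935936} - 9 \left(-11\right) \left(- \frac{1}{15}\right) 18 = \frac{1}{935936} - 9 \cdot \frac{11}{15} \cdot 18 = \frac{1}{935936} - 9 \cdot \frac{66}{5} = \frac{1}{935936} - \frac{594}{5} = - \frac{555945979}{4679680}$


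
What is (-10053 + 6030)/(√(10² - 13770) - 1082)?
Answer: 725481/197399 + 1341*I*√13670/394798 ≈ 3.6752 + 0.39713*I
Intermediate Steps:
(-10053 + 6030)/(√(10² - 13770) - 1082) = -4023/(√(100 - 13770) - 1082) = -4023/(√(-13670) - 1082) = -4023/(I*√13670 - 1082) = -4023/(-1082 + I*√13670)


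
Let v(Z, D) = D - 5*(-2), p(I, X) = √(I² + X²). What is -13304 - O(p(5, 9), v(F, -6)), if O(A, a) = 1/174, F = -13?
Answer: -2314897/174 ≈ -13304.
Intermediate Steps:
v(Z, D) = 10 + D (v(Z, D) = D + 10 = 10 + D)
O(A, a) = 1/174
-13304 - O(p(5, 9), v(F, -6)) = -13304 - 1*1/174 = -13304 - 1/174 = -2314897/174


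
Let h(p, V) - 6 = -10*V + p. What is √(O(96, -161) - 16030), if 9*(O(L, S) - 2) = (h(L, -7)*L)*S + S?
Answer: I*√2802845/3 ≈ 558.06*I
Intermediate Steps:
h(p, V) = 6 + p - 10*V (h(p, V) = 6 + (-10*V + p) = 6 + (p - 10*V) = 6 + p - 10*V)
O(L, S) = 2 + S/9 + L*S*(76 + L)/9 (O(L, S) = 2 + (((6 + L - 10*(-7))*L)*S + S)/9 = 2 + (((6 + L + 70)*L)*S + S)/9 = 2 + (((76 + L)*L)*S + S)/9 = 2 + ((L*(76 + L))*S + S)/9 = 2 + (L*S*(76 + L) + S)/9 = 2 + (S + L*S*(76 + L))/9 = 2 + (S/9 + L*S*(76 + L)/9) = 2 + S/9 + L*S*(76 + L)/9)
√(O(96, -161) - 16030) = √((2 + (⅑)*(-161) + (⅑)*96*(-161)*(76 + 96)) - 16030) = √((2 - 161/9 + (⅑)*96*(-161)*172) - 16030) = √((2 - 161/9 - 886144/3) - 16030) = √(-2658575/9 - 16030) = √(-2802845/9) = I*√2802845/3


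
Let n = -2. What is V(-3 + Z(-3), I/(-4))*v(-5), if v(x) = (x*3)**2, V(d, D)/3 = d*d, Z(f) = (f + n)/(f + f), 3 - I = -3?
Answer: 12675/4 ≈ 3168.8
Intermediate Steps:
I = 6 (I = 3 - 1*(-3) = 3 + 3 = 6)
Z(f) = (-2 + f)/(2*f) (Z(f) = (f - 2)/(f + f) = (-2 + f)/((2*f)) = (-2 + f)*(1/(2*f)) = (-2 + f)/(2*f))
V(d, D) = 3*d**2 (V(d, D) = 3*(d*d) = 3*d**2)
v(x) = 9*x**2 (v(x) = (3*x)**2 = 9*x**2)
V(-3 + Z(-3), I/(-4))*v(-5) = (3*(-3 + (1/2)*(-2 - 3)/(-3))**2)*(9*(-5)**2) = (3*(-3 + (1/2)*(-1/3)*(-5))**2)*(9*25) = (3*(-3 + 5/6)**2)*225 = (3*(-13/6)**2)*225 = (3*(169/36))*225 = (169/12)*225 = 12675/4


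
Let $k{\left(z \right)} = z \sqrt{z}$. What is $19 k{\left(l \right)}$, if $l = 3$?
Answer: $57 \sqrt{3} \approx 98.727$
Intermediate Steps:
$k{\left(z \right)} = z^{\frac{3}{2}}$
$19 k{\left(l \right)} = 19 \cdot 3^{\frac{3}{2}} = 19 \cdot 3 \sqrt{3} = 57 \sqrt{3}$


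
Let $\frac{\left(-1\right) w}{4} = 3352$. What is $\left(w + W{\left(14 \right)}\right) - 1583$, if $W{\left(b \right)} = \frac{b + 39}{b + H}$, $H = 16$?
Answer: $- \frac{449677}{30} \approx -14989.0$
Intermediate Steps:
$w = -13408$ ($w = \left(-4\right) 3352 = -13408$)
$W{\left(b \right)} = \frac{39 + b}{16 + b}$ ($W{\left(b \right)} = \frac{b + 39}{b + 16} = \frac{39 + b}{16 + b}$)
$\left(w + W{\left(14 \right)}\right) - 1583 = \left(-13408 + \frac{39 + 14}{16 + 14}\right) - 1583 = \left(-13408 + \frac{1}{30} \cdot 53\right) - 1583 = \left(-13408 + \frac{53}{30}\right) - 1583 = - \frac{402187}{30} - 1583 = - \frac{449677}{30}$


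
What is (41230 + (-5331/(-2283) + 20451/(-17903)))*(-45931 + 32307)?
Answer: -7653163682508240/13624183 ≈ -5.6173e+8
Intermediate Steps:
(41230 + (-5331/(-2283) + 20451/(-17903)))*(-45931 + 32307) = (41230 + (-5331*(-1/2283) + 20451*(-1/17903)))*(-13624) = (41230 + (1777/761 - 20451/17903))*(-13624) = (41230 + 16250420/13624183)*(-13624) = (561741315510/13624183)*(-13624) = -7653163682508240/13624183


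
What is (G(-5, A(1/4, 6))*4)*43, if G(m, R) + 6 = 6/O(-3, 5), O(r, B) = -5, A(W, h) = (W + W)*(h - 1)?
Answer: -6192/5 ≈ -1238.4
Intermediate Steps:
A(W, h) = 2*W*(-1 + h) (A(W, h) = (2*W)*(-1 + h) = 2*W*(-1 + h))
G(m, R) = -36/5 (G(m, R) = -6 + 6/(-5) = -6 + 6*(-⅕) = -6 - 6/5 = -36/5)
(G(-5, A(1/4, 6))*4)*43 = -36/5*4*43 = -144/5*43 = -6192/5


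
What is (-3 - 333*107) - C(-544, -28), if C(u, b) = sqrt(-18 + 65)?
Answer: -35634 - sqrt(47) ≈ -35641.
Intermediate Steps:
C(u, b) = sqrt(47)
(-3 - 333*107) - C(-544, -28) = (-3 - 333*107) - sqrt(47) = (-3 - 35631) - sqrt(47) = -35634 - sqrt(47)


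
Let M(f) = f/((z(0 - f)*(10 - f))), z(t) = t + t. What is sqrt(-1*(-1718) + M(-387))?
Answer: sqrt(1083088254)/794 ≈ 41.449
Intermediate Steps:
z(t) = 2*t
M(f) = -1/(2*(10 - f)) (M(f) = f/(((2*(0 - f))*(10 - f))) = f/(((2*(-f))*(10 - f))) = f/(((-2*f)*(10 - f))) = f/((-2*f*(10 - f))) = f*(-1/(2*f*(10 - f))) = -1/(2*(10 - f)))
sqrt(-1*(-1718) + M(-387)) = sqrt(-1*(-1718) + 1/(2*(-10 - 387))) = sqrt(1718 + (1/2)/(-397)) = sqrt(1718 + (1/2)*(-1/397)) = sqrt(1718 - 1/794) = sqrt(1364091/794) = sqrt(1083088254)/794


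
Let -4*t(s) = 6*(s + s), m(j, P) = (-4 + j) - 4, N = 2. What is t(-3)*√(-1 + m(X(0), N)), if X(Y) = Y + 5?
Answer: 18*I ≈ 18.0*I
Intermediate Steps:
X(Y) = 5 + Y
m(j, P) = -8 + j
t(s) = -3*s (t(s) = -3*(s + s)/2 = -3*2*s/2 = -3*s)
t(-3)*√(-1 + m(X(0), N)) = (-3*(-3))*√(-1 + (-8 + (5 + 0))) = 9*√(-1 + (-8 + 5)) = 9*√(-1 - 3) = 9*√(-4) = 9*(2*I) = 18*I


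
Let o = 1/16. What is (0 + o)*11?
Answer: 11/16 ≈ 0.68750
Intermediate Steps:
o = 1/16 ≈ 0.062500
(0 + o)*11 = (0 + 1/16)*11 = (1/16)*11 = 11/16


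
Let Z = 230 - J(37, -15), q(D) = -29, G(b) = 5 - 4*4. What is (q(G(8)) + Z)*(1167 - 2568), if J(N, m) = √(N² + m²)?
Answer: -281601 + 1401*√1594 ≈ -2.2567e+5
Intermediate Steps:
G(b) = -11 (G(b) = 5 - 16 = -11)
Z = 230 - √1594 (Z = 230 - √(37² + (-15)²) = 230 - √(1369 + 225) = 230 - √1594 ≈ 190.08)
(q(G(8)) + Z)*(1167 - 2568) = (-29 + (230 - √1594))*(1167 - 2568) = (201 - √1594)*(-1401) = -281601 + 1401*√1594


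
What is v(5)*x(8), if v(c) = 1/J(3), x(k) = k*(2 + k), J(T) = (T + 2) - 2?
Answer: 80/3 ≈ 26.667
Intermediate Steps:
J(T) = T (J(T) = (2 + T) - 2 = T)
v(c) = ⅓ (v(c) = 1/3 = ⅓)
v(5)*x(8) = (8*(2 + 8))/3 = (8*10)/3 = (⅓)*80 = 80/3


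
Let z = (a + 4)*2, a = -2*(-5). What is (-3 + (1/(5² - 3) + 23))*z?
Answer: 6174/11 ≈ 561.27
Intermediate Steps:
a = 10
z = 28 (z = (10 + 4)*2 = 14*2 = 28)
(-3 + (1/(5² - 3) + 23))*z = (-3 + (1/(5² - 3) + 23))*28 = (-3 + (1/(25 - 3) + 23))*28 = (-3 + (1/22 + 23))*28 = (-3 + 507/22)*28 = (441/22)*28 = 6174/11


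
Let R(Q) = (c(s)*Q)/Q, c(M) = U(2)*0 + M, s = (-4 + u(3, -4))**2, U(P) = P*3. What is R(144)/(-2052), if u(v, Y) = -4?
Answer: -16/513 ≈ -0.031189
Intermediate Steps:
U(P) = 3*P
s = 64 (s = (-4 - 4)**2 = (-8)**2 = 64)
c(M) = M (c(M) = (3*2)*0 + M = 6*0 + M = 0 + M = M)
R(Q) = 64 (R(Q) = (64*Q)/Q = 64)
R(144)/(-2052) = 64/(-2052) = 64*(-1/2052) = -16/513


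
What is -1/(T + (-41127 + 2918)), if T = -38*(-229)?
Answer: 1/29507 ≈ 3.3890e-5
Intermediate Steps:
T = 8702
-1/(T + (-41127 + 2918)) = -1/(8702 + (-41127 + 2918)) = -1/(8702 - 38209) = -1/(-29507) = -1*(-1/29507) = 1/29507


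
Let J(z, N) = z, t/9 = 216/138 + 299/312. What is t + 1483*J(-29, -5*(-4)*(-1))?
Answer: -7909109/184 ≈ -42984.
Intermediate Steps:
t = 4179/184 (t = 9*(216/138 + 299/312) = 9*(216*(1/138) + 299*(1/312)) = 9*(36/23 + 23/24) = 9*(1393/552) = 4179/184 ≈ 22.712)
t + 1483*J(-29, -5*(-4)*(-1)) = 4179/184 + 1483*(-29) = 4179/184 - 43007 = -7909109/184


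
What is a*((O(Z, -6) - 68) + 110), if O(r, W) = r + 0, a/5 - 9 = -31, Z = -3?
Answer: -4290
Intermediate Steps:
a = -110 (a = 45 + 5*(-31) = 45 - 155 = -110)
O(r, W) = r
a*((O(Z, -6) - 68) + 110) = -110*((-3 - 68) + 110) = -110*(-71 + 110) = -110*39 = -4290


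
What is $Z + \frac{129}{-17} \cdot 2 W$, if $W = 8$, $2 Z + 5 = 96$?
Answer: $- \frac{2581}{34} \approx -75.912$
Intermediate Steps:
$Z = \frac{91}{2}$ ($Z = - \frac{5}{2} + \frac{1}{2} \cdot 96 = - \frac{5}{2} + 48 = \frac{91}{2} \approx 45.5$)
$Z + \frac{129}{-17} \cdot 2 W = \frac{91}{2} + \frac{129}{-17} \cdot 2 \cdot 8 = \frac{91}{2} + 129 \left(- \frac{1}{17}\right) 16 = \frac{91}{2} - \frac{2064}{17} = - \frac{2581}{34}$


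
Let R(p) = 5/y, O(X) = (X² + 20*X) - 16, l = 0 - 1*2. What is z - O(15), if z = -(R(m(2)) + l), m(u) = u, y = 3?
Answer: -1526/3 ≈ -508.67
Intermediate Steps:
l = -2 (l = 0 - 2 = -2)
O(X) = -16 + X² + 20*X
R(p) = 5/3
z = ⅓ (z = -(5/3 - 2) = -1*(-⅓) = ⅓ ≈ 0.33333)
z - O(15) = ⅓ - (-16 + 15² + 20*15) = ⅓ - (-16 + 225 + 300) = ⅓ - 1*509 = ⅓ - 509 = -1526/3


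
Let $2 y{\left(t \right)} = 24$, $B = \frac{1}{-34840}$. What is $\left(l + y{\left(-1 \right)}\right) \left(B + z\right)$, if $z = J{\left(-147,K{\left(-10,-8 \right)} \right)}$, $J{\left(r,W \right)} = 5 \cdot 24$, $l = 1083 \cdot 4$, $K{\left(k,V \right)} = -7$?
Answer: $\frac{2270173857}{4355} \approx 5.2128 \cdot 10^{5}$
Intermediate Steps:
$B = - \frac{1}{34840} \approx -2.8703 \cdot 10^{-5}$
$l = 4332$
$y{\left(t \right)} = 12$ ($y{\left(t \right)} = \frac{1}{2} \cdot 24 = 12$)
$J{\left(r,W \right)} = 120$
$z = 120$
$\left(l + y{\left(-1 \right)}\right) \left(B + z\right) = \left(4332 + 12\right) \left(- \frac{1}{34840} + 120\right) = 4344 \cdot \frac{4180799}{34840} = \frac{2270173857}{4355}$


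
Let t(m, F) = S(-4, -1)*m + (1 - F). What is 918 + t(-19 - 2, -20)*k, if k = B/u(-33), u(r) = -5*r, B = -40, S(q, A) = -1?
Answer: 9986/11 ≈ 907.82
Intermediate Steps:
t(m, F) = 1 - F - m (t(m, F) = -m + (1 - F) = 1 - F - m)
k = -8/33 (k = -40/((-5*(-33))) = -40/165 = -40*1/165 = -8/33 ≈ -0.24242)
918 + t(-19 - 2, -20)*k = 918 + (1 - 1*(-20) - (-19 - 2))*(-8/33) = 918 + (1 + 20 - 1*(-21))*(-8/33) = 918 + (1 + 20 + 21)*(-8/33) = 918 + 42*(-8/33) = 918 - 112/11 = 9986/11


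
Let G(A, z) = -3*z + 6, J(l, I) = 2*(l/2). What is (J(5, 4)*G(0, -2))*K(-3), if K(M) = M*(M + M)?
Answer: 1080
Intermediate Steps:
J(l, I) = l (J(l, I) = 2*(l*(½)) = 2*(l/2) = l)
K(M) = 2*M² (K(M) = M*(2*M) = 2*M²)
G(A, z) = 6 - 3*z
(J(5, 4)*G(0, -2))*K(-3) = (5*(6 - 3*(-2)))*(2*(-3)²) = (5*(6 + 6))*(2*9) = (5*12)*18 = 60*18 = 1080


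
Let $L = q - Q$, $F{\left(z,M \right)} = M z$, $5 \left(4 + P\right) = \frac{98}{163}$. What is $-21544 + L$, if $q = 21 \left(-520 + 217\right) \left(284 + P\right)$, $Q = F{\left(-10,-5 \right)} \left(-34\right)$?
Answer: $- \frac{1468833034}{815} \approx -1.8022 \cdot 10^{6}$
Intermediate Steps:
$P = - \frac{3162}{815}$ ($P = -4 + \frac{98 \cdot \frac{1}{163}}{5} = -4 + \frac{1}{5} \cdot \frac{98}{163} = -4 + \frac{98}{815} = - \frac{3162}{815} \approx -3.8798$)
$Q = -1700$ ($Q = \left(-5\right) \left(-10\right) \left(-34\right) = 50 \left(-34\right) = -1700$)
$q = - \frac{1452660174}{815}$ ($q = 21 \left(-520 + 217\right) \left(284 - \frac{3162}{815}\right) = 21 \left(\left(-303\right) \frac{228298}{815}\right) = 21 \left(- \frac{69174294}{815}\right) = - \frac{1452660174}{815} \approx -1.7824 \cdot 10^{6}$)
$L = - \frac{1451274674}{815}$ ($L = - \frac{1452660174}{815} - -1700 = - \frac{1452660174}{815} + 1700 = - \frac{1451274674}{815} \approx -1.7807 \cdot 10^{6}$)
$-21544 + L = -21544 - \frac{1451274674}{815} = - \frac{1468833034}{815}$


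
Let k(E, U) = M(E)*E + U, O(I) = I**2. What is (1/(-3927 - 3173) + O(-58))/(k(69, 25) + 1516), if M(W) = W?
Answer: 23884399/44744200 ≈ 0.53380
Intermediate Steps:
k(E, U) = U + E**2 (k(E, U) = E*E + U = E**2 + U = U + E**2)
(1/(-3927 - 3173) + O(-58))/(k(69, 25) + 1516) = (1/(-3927 - 3173) + (-58)**2)/((25 + 69**2) + 1516) = (1/(-7100) + 3364)/((25 + 4761) + 1516) = (-1/7100 + 3364)/(4786 + 1516) = (23884399/7100)/6302 = (23884399/7100)*(1/6302) = 23884399/44744200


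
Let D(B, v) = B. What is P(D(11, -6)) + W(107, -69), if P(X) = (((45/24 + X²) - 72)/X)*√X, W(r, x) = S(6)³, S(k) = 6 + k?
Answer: 1728 + 37*√11/8 ≈ 1743.3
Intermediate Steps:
W(r, x) = 1728 (W(r, x) = (6 + 6)³ = 12³ = 1728)
P(X) = (-561/8 + X²)/√X (P(X) = (((45*(1/24) + X²) - 72)/X)*√X = (((15/8 + X²) - 72)/X)*√X = ((-561/8 + X²)/X)*√X = (-561/8 + X²)/√X)
P(D(11, -6)) + W(107, -69) = (-561/8 + 11²)/√11 + 1728 = (√11/11)*(-561/8 + 121) + 1728 = (√11/11)*(407/8) + 1728 = 37*√11/8 + 1728 = 1728 + 37*√11/8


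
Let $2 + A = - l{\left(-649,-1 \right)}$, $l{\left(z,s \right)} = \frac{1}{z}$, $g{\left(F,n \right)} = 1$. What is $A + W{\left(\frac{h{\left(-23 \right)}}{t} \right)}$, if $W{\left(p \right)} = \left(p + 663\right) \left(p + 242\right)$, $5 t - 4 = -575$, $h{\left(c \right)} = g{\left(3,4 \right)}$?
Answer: $\frac{33948371582687}{211600609} \approx 1.6044 \cdot 10^{5}$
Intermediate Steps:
$h{\left(c \right)} = 1$
$t = - \frac{571}{5}$ ($t = \frac{4}{5} + \frac{1}{5} \left(-575\right) = \frac{4}{5} - 115 = - \frac{571}{5} \approx -114.2$)
$W{\left(p \right)} = \left(242 + p\right) \left(663 + p\right)$ ($W{\left(p \right)} = \left(663 + p\right) \left(242 + p\right) = \left(242 + p\right) \left(663 + p\right)$)
$A = - \frac{1297}{649}$ ($A = -2 - \frac{1}{-649} = -2 - - \frac{1}{649} = -2 + \frac{1}{649} = - \frac{1297}{649} \approx -1.9985$)
$A + W{\left(\frac{h{\left(-23 \right)}}{t} \right)} = - \frac{1297}{649} + \left(160446 + \left(1 \frac{1}{- \frac{571}{5}}\right)^{2} + 905 \cdot 1 \frac{1}{- \frac{571}{5}}\right) = - \frac{1297}{649} + \left(160446 + \left(1 \left(- \frac{5}{571}\right)\right)^{2} + 905 \cdot 1 \left(- \frac{5}{571}\right)\right) = - \frac{1297}{649} + \left(160446 + \left(- \frac{5}{571}\right)^{2} + 905 \left(- \frac{5}{571}\right)\right) = - \frac{1297}{649} + \left(160446 + \frac{25}{326041} - \frac{4525}{571}\right) = - \frac{1297}{649} + \frac{52309390536}{326041} = \frac{33948371582687}{211600609}$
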